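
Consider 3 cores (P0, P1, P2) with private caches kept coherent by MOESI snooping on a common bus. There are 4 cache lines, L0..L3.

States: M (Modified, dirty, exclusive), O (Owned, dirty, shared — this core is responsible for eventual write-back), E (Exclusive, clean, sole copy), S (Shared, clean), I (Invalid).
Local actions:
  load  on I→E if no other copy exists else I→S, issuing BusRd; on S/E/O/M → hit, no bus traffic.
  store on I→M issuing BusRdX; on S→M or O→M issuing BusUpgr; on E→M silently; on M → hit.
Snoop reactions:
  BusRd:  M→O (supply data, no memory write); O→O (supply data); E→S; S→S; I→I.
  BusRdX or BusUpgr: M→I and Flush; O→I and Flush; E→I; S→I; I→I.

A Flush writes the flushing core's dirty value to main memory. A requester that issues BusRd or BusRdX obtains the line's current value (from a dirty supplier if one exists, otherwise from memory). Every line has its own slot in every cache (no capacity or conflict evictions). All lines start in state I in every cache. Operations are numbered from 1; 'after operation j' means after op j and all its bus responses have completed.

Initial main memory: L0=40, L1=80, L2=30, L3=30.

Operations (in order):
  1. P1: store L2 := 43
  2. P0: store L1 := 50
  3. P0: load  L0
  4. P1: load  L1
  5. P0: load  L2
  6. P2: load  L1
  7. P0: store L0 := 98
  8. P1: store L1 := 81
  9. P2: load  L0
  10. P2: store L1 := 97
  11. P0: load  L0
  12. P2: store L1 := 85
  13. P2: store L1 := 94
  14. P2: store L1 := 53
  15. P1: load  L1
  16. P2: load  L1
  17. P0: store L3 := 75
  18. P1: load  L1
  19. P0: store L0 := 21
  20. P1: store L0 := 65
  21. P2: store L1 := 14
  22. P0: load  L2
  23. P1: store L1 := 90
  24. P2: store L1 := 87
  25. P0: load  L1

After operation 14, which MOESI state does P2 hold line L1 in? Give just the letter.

state = M

  op1 P1: store L2 := 43 → I/M/I on L2; bus BusRdX; mem=30
  op2 P0: store L1 := 50 → M/I/I on L1; bus BusRdX; mem=80
  op3 P0: load  L0 → E/I/I on L0; bus BusRd; mem=40
  op4 P1: load  L1 → O/S/I on L1; bus BusRd; mem=80
  op5 P0: load  L2 → S/O/I on L2; bus BusRd; mem=30
  op6 P2: load  L1 → O/S/S on L1; bus BusRd; mem=80
  op7 P0: store L0 := 98 → M/I/I on L0; bus (none); mem=40
  op8 P1: store L1 := 81 → I/M/I on L1; bus BusUpgr Flush; mem=50
  op9 P2: load  L0 → O/I/S on L0; bus BusRd; mem=40
  op10 P2: store L1 := 97 → I/I/M on L1; bus BusRdX Flush; mem=81
  op11 P0: load  L0 → O/I/S on L0; bus (none); mem=40
  op12 P2: store L1 := 85 → I/I/M on L1; bus (none); mem=81
  op13 P2: store L1 := 94 → I/I/M on L1; bus (none); mem=81
  op14 P2: store L1 := 53 → I/I/M on L1; bus (none); mem=81
  op15 P1: load  L1 → I/S/O on L1; bus BusRd; mem=81
  op16 P2: load  L1 → I/S/O on L1; bus (none); mem=81
  op17 P0: store L3 := 75 → M/I/I on L3; bus BusRdX; mem=30
  op18 P1: load  L1 → I/S/O on L1; bus (none); mem=81
  op19 P0: store L0 := 21 → M/I/I on L0; bus BusUpgr; mem=40
  op20 P1: store L0 := 65 → I/M/I on L0; bus BusRdX Flush; mem=21
  op21 P2: store L1 := 14 → I/I/M on L1; bus BusUpgr; mem=81
  op22 P0: load  L2 → S/O/I on L2; bus (none); mem=30
  op23 P1: store L1 := 90 → I/M/I on L1; bus BusRdX Flush; mem=14
  op24 P2: store L1 := 87 → I/I/M on L1; bus BusRdX Flush; mem=90
  op25 P0: load  L1 → S/I/O on L1; bus BusRd; mem=90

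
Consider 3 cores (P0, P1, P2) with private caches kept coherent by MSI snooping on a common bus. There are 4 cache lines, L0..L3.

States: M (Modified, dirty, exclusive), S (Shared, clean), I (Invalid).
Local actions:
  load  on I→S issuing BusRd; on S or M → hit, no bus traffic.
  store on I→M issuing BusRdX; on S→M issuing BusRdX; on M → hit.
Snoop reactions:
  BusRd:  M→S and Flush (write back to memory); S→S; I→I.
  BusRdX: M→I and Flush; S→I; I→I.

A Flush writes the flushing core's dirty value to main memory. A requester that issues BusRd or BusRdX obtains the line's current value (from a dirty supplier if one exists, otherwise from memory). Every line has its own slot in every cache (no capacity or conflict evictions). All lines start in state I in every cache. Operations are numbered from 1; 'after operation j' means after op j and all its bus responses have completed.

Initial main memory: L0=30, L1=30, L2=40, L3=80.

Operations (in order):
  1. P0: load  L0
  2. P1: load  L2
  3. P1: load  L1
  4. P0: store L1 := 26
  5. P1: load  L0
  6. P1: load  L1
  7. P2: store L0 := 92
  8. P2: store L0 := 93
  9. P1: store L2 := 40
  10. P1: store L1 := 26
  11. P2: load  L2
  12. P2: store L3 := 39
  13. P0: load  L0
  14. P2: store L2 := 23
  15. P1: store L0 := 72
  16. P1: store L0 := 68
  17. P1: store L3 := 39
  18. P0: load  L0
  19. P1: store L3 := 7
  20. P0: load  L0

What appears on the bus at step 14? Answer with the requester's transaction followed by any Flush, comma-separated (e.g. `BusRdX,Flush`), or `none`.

  op1 P0: load  L0 → S/I/I on L0; bus BusRd; mem=30
  op2 P1: load  L2 → I/S/I on L2; bus BusRd; mem=40
  op3 P1: load  L1 → I/S/I on L1; bus BusRd; mem=30
  op4 P0: store L1 := 26 → M/I/I on L1; bus BusRdX; mem=30
  op5 P1: load  L0 → S/S/I on L0; bus BusRd; mem=30
  op6 P1: load  L1 → S/S/I on L1; bus BusRd Flush; mem=26
  op7 P2: store L0 := 92 → I/I/M on L0; bus BusRdX; mem=30
  op8 P2: store L0 := 93 → I/I/M on L0; bus (none); mem=30
  op9 P1: store L2 := 40 → I/M/I on L2; bus BusRdX; mem=40
  op10 P1: store L1 := 26 → I/M/I on L1; bus BusRdX; mem=26
  op11 P2: load  L2 → I/S/S on L2; bus BusRd Flush; mem=40
  op12 P2: store L3 := 39 → I/I/M on L3; bus BusRdX; mem=80
  op13 P0: load  L0 → S/I/S on L0; bus BusRd Flush; mem=93
  op14 P2: store L2 := 23 → I/I/M on L2; bus BusRdX; mem=40
  op15 P1: store L0 := 72 → I/M/I on L0; bus BusRdX; mem=93
  op16 P1: store L0 := 68 → I/M/I on L0; bus (none); mem=93
  op17 P1: store L3 := 39 → I/M/I on L3; bus BusRdX Flush; mem=39
  op18 P0: load  L0 → S/S/I on L0; bus BusRd Flush; mem=68
  op19 P1: store L3 := 7 → I/M/I on L3; bus (none); mem=39
  op20 P0: load  L0 → S/S/I on L0; bus (none); mem=68

bus = BusRdX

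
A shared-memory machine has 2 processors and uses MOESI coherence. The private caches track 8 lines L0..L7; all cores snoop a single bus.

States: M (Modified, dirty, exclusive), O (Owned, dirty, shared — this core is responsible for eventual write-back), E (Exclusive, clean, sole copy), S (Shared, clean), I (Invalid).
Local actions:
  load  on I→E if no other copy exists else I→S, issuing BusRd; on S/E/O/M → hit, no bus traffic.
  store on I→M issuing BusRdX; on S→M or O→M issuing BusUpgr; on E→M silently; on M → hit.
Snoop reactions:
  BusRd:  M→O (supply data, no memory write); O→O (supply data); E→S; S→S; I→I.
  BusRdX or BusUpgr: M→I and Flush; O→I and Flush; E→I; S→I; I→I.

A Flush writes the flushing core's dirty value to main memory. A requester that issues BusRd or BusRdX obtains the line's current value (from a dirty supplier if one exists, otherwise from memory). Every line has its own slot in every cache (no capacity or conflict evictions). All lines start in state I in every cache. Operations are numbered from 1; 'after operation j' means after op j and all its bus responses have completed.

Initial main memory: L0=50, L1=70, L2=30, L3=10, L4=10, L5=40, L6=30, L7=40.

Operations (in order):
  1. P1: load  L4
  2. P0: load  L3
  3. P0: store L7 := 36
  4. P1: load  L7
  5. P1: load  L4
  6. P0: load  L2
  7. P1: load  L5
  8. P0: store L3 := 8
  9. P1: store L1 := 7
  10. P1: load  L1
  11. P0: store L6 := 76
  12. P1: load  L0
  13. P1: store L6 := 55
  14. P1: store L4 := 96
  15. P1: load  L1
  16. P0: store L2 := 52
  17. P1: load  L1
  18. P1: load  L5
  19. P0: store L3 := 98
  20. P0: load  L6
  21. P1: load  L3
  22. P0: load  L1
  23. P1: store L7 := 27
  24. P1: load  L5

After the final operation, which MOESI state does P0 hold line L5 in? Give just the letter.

step 1: P1: load  L4  ⟶  IE  (L4)  txn=BusRd  M[L4]=10
step 2: P0: load  L3  ⟶  EI  (L3)  txn=BusRd  M[L3]=10
step 3: P0: store L7 := 36  ⟶  MI  (L7)  txn=BusRdX  M[L7]=40
step 4: P1: load  L7  ⟶  OS  (L7)  txn=BusRd  M[L7]=40
step 5: P1: load  L4  ⟶  IE  (L4)  txn=∅  M[L4]=10
step 6: P0: load  L2  ⟶  EI  (L2)  txn=BusRd  M[L2]=30
step 7: P1: load  L5  ⟶  IE  (L5)  txn=BusRd  M[L5]=40
step 8: P0: store L3 := 8  ⟶  MI  (L3)  txn=∅  M[L3]=10
step 9: P1: store L1 := 7  ⟶  IM  (L1)  txn=BusRdX  M[L1]=70
step 10: P1: load  L1  ⟶  IM  (L1)  txn=∅  M[L1]=70
step 11: P0: store L6 := 76  ⟶  MI  (L6)  txn=BusRdX  M[L6]=30
step 12: P1: load  L0  ⟶  IE  (L0)  txn=BusRd  M[L0]=50
step 13: P1: store L6 := 55  ⟶  IM  (L6)  txn=BusRdX+Flush  M[L6]=76
step 14: P1: store L4 := 96  ⟶  IM  (L4)  txn=∅  M[L4]=10
step 15: P1: load  L1  ⟶  IM  (L1)  txn=∅  M[L1]=70
step 16: P0: store L2 := 52  ⟶  MI  (L2)  txn=∅  M[L2]=30
step 17: P1: load  L1  ⟶  IM  (L1)  txn=∅  M[L1]=70
step 18: P1: load  L5  ⟶  IE  (L5)  txn=∅  M[L5]=40
step 19: P0: store L3 := 98  ⟶  MI  (L3)  txn=∅  M[L3]=10
step 20: P0: load  L6  ⟶  SO  (L6)  txn=BusRd  M[L6]=76
step 21: P1: load  L3  ⟶  OS  (L3)  txn=BusRd  M[L3]=10
step 22: P0: load  L1  ⟶  SO  (L1)  txn=BusRd  M[L1]=70
step 23: P1: store L7 := 27  ⟶  IM  (L7)  txn=BusUpgr+Flush  M[L7]=36
step 24: P1: load  L5  ⟶  IE  (L5)  txn=∅  M[L5]=40

state = I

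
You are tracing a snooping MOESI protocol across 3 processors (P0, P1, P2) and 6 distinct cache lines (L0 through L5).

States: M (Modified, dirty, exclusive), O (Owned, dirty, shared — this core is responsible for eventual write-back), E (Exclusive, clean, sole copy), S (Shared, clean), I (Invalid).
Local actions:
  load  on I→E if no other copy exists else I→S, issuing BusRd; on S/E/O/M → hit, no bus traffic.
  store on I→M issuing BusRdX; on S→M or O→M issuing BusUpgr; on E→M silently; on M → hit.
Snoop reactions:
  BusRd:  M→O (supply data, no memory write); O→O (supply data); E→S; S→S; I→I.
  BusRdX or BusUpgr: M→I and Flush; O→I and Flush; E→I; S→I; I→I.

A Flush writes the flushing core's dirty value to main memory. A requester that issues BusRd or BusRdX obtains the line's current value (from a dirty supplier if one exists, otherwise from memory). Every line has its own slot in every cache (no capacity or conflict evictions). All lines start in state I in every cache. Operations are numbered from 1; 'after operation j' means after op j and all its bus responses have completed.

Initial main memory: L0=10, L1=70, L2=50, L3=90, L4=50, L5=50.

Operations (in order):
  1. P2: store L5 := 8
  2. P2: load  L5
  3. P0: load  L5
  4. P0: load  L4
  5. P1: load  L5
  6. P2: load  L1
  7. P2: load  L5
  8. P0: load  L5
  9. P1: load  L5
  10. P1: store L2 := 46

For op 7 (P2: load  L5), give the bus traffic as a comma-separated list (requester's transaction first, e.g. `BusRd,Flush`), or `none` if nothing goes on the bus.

bus = none

step 1: P2: store L5 := 8  ⟶  IIM  (L5)  txn=BusRdX  M[L5]=50
step 2: P2: load  L5  ⟶  IIM  (L5)  txn=∅  M[L5]=50
step 3: P0: load  L5  ⟶  SIO  (L5)  txn=BusRd  M[L5]=50
step 4: P0: load  L4  ⟶  EII  (L4)  txn=BusRd  M[L4]=50
step 5: P1: load  L5  ⟶  SSO  (L5)  txn=BusRd  M[L5]=50
step 6: P2: load  L1  ⟶  IIE  (L1)  txn=BusRd  M[L1]=70
step 7: P2: load  L5  ⟶  SSO  (L5)  txn=∅  M[L5]=50
step 8: P0: load  L5  ⟶  SSO  (L5)  txn=∅  M[L5]=50
step 9: P1: load  L5  ⟶  SSO  (L5)  txn=∅  M[L5]=50
step 10: P1: store L2 := 46  ⟶  IMI  (L2)  txn=BusRdX  M[L2]=50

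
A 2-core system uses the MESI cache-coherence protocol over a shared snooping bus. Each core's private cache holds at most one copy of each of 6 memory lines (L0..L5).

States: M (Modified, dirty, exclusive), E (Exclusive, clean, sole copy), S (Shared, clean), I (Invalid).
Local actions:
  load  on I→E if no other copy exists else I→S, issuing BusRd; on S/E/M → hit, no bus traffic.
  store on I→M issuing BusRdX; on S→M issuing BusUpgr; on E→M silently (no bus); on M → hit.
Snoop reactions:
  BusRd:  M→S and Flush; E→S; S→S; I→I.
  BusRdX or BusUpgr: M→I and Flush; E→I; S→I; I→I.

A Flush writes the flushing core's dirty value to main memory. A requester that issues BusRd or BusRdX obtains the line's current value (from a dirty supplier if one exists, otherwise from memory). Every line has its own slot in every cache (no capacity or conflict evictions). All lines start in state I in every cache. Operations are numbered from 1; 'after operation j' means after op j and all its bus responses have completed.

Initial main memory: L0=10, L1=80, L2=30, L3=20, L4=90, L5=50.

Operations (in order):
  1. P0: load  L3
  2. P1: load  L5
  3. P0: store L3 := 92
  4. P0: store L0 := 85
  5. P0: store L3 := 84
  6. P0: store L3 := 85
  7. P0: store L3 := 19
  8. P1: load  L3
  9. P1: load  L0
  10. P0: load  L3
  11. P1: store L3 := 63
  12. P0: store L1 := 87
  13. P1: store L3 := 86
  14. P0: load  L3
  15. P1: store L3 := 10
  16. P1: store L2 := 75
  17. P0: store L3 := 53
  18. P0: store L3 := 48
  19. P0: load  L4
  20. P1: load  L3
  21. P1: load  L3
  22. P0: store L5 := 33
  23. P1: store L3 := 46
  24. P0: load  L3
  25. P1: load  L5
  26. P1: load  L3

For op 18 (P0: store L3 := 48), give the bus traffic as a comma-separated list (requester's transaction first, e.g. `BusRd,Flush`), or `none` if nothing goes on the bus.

bus = none

step 1: P0: load  L3  ⟶  EI  (L3)  txn=BusRd  M[L3]=20
step 2: P1: load  L5  ⟶  IE  (L5)  txn=BusRd  M[L5]=50
step 3: P0: store L3 := 92  ⟶  MI  (L3)  txn=∅  M[L3]=20
step 4: P0: store L0 := 85  ⟶  MI  (L0)  txn=BusRdX  M[L0]=10
step 5: P0: store L3 := 84  ⟶  MI  (L3)  txn=∅  M[L3]=20
step 6: P0: store L3 := 85  ⟶  MI  (L3)  txn=∅  M[L3]=20
step 7: P0: store L3 := 19  ⟶  MI  (L3)  txn=∅  M[L3]=20
step 8: P1: load  L3  ⟶  SS  (L3)  txn=BusRd+Flush  M[L3]=19
step 9: P1: load  L0  ⟶  SS  (L0)  txn=BusRd+Flush  M[L0]=85
step 10: P0: load  L3  ⟶  SS  (L3)  txn=∅  M[L3]=19
step 11: P1: store L3 := 63  ⟶  IM  (L3)  txn=BusUpgr  M[L3]=19
step 12: P0: store L1 := 87  ⟶  MI  (L1)  txn=BusRdX  M[L1]=80
step 13: P1: store L3 := 86  ⟶  IM  (L3)  txn=∅  M[L3]=19
step 14: P0: load  L3  ⟶  SS  (L3)  txn=BusRd+Flush  M[L3]=86
step 15: P1: store L3 := 10  ⟶  IM  (L3)  txn=BusUpgr  M[L3]=86
step 16: P1: store L2 := 75  ⟶  IM  (L2)  txn=BusRdX  M[L2]=30
step 17: P0: store L3 := 53  ⟶  MI  (L3)  txn=BusRdX+Flush  M[L3]=10
step 18: P0: store L3 := 48  ⟶  MI  (L3)  txn=∅  M[L3]=10
step 19: P0: load  L4  ⟶  EI  (L4)  txn=BusRd  M[L4]=90
step 20: P1: load  L3  ⟶  SS  (L3)  txn=BusRd+Flush  M[L3]=48
step 21: P1: load  L3  ⟶  SS  (L3)  txn=∅  M[L3]=48
step 22: P0: store L5 := 33  ⟶  MI  (L5)  txn=BusRdX  M[L5]=50
step 23: P1: store L3 := 46  ⟶  IM  (L3)  txn=BusUpgr  M[L3]=48
step 24: P0: load  L3  ⟶  SS  (L3)  txn=BusRd+Flush  M[L3]=46
step 25: P1: load  L5  ⟶  SS  (L5)  txn=BusRd+Flush  M[L5]=33
step 26: P1: load  L3  ⟶  SS  (L3)  txn=∅  M[L3]=46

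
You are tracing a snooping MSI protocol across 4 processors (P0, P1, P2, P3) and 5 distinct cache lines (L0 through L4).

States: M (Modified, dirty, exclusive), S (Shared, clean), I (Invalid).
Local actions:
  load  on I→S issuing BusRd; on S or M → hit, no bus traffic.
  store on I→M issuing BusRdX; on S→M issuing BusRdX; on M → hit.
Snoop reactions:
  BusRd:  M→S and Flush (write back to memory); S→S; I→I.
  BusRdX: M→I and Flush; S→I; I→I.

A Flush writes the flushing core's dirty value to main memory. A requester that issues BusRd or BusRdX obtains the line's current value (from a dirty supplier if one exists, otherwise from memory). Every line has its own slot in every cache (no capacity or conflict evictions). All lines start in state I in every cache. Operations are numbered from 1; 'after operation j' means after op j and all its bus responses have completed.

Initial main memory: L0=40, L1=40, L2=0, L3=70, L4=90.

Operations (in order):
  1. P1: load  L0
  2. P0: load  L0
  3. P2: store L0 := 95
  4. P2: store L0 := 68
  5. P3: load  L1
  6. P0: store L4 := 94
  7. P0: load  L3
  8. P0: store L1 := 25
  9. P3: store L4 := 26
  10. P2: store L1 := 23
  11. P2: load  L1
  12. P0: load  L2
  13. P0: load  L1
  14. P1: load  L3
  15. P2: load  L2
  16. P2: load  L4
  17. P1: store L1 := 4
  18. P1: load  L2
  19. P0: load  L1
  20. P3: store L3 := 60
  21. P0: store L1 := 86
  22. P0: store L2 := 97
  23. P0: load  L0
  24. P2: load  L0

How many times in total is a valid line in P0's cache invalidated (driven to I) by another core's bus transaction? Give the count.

invalidations = 5

  op1 P1: load  L0 → I/S/I/I on L0; bus BusRd; mem=40
  op2 P0: load  L0 → S/S/I/I on L0; bus BusRd; mem=40
  op3 P2: store L0 := 95 → I/I/M/I on L0; bus BusRdX; mem=40
  op4 P2: store L0 := 68 → I/I/M/I on L0; bus (none); mem=40
  op5 P3: load  L1 → I/I/I/S on L1; bus BusRd; mem=40
  op6 P0: store L4 := 94 → M/I/I/I on L4; bus BusRdX; mem=90
  op7 P0: load  L3 → S/I/I/I on L3; bus BusRd; mem=70
  op8 P0: store L1 := 25 → M/I/I/I on L1; bus BusRdX; mem=40
  op9 P3: store L4 := 26 → I/I/I/M on L4; bus BusRdX Flush; mem=94
  op10 P2: store L1 := 23 → I/I/M/I on L1; bus BusRdX Flush; mem=25
  op11 P2: load  L1 → I/I/M/I on L1; bus (none); mem=25
  op12 P0: load  L2 → S/I/I/I on L2; bus BusRd; mem=0
  op13 P0: load  L1 → S/I/S/I on L1; bus BusRd Flush; mem=23
  op14 P1: load  L3 → S/S/I/I on L3; bus BusRd; mem=70
  op15 P2: load  L2 → S/I/S/I on L2; bus BusRd; mem=0
  op16 P2: load  L4 → I/I/S/S on L4; bus BusRd Flush; mem=26
  op17 P1: store L1 := 4 → I/M/I/I on L1; bus BusRdX; mem=23
  op18 P1: load  L2 → S/S/S/I on L2; bus BusRd; mem=0
  op19 P0: load  L1 → S/S/I/I on L1; bus BusRd Flush; mem=4
  op20 P3: store L3 := 60 → I/I/I/M on L3; bus BusRdX; mem=70
  op21 P0: store L1 := 86 → M/I/I/I on L1; bus BusRdX; mem=4
  op22 P0: store L2 := 97 → M/I/I/I on L2; bus BusRdX; mem=0
  op23 P0: load  L0 → S/I/S/I on L0; bus BusRd Flush; mem=68
  op24 P2: load  L0 → S/I/S/I on L0; bus (none); mem=68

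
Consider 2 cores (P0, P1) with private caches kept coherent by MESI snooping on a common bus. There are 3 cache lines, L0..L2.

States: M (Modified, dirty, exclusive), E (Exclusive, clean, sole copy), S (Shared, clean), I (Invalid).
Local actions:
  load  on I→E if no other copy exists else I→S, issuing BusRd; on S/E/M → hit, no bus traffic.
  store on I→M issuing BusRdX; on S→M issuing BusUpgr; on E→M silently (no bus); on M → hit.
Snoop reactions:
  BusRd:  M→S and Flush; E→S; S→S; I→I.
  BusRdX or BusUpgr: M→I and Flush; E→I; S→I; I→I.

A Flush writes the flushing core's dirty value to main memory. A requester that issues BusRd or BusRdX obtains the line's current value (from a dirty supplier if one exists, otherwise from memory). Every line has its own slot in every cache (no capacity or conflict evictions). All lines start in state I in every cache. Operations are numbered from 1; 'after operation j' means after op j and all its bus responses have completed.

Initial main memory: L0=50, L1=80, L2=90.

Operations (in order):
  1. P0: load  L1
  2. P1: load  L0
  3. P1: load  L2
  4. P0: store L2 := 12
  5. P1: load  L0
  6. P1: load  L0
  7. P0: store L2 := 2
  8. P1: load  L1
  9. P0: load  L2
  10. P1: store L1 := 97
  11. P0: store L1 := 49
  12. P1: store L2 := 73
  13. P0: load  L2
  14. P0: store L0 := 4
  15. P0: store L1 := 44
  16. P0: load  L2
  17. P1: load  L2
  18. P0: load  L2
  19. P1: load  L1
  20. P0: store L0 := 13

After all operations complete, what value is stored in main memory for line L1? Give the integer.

memory[L1] = 44

step 1: P0: load  L1  ⟶  EI  (L1)  txn=BusRd  M[L1]=80
step 2: P1: load  L0  ⟶  IE  (L0)  txn=BusRd  M[L0]=50
step 3: P1: load  L2  ⟶  IE  (L2)  txn=BusRd  M[L2]=90
step 4: P0: store L2 := 12  ⟶  MI  (L2)  txn=BusRdX  M[L2]=90
step 5: P1: load  L0  ⟶  IE  (L0)  txn=∅  M[L0]=50
step 6: P1: load  L0  ⟶  IE  (L0)  txn=∅  M[L0]=50
step 7: P0: store L2 := 2  ⟶  MI  (L2)  txn=∅  M[L2]=90
step 8: P1: load  L1  ⟶  SS  (L1)  txn=BusRd  M[L1]=80
step 9: P0: load  L2  ⟶  MI  (L2)  txn=∅  M[L2]=90
step 10: P1: store L1 := 97  ⟶  IM  (L1)  txn=BusUpgr  M[L1]=80
step 11: P0: store L1 := 49  ⟶  MI  (L1)  txn=BusRdX+Flush  M[L1]=97
step 12: P1: store L2 := 73  ⟶  IM  (L2)  txn=BusRdX+Flush  M[L2]=2
step 13: P0: load  L2  ⟶  SS  (L2)  txn=BusRd+Flush  M[L2]=73
step 14: P0: store L0 := 4  ⟶  MI  (L0)  txn=BusRdX  M[L0]=50
step 15: P0: store L1 := 44  ⟶  MI  (L1)  txn=∅  M[L1]=97
step 16: P0: load  L2  ⟶  SS  (L2)  txn=∅  M[L2]=73
step 17: P1: load  L2  ⟶  SS  (L2)  txn=∅  M[L2]=73
step 18: P0: load  L2  ⟶  SS  (L2)  txn=∅  M[L2]=73
step 19: P1: load  L1  ⟶  SS  (L1)  txn=BusRd+Flush  M[L1]=44
step 20: P0: store L0 := 13  ⟶  MI  (L0)  txn=∅  M[L0]=50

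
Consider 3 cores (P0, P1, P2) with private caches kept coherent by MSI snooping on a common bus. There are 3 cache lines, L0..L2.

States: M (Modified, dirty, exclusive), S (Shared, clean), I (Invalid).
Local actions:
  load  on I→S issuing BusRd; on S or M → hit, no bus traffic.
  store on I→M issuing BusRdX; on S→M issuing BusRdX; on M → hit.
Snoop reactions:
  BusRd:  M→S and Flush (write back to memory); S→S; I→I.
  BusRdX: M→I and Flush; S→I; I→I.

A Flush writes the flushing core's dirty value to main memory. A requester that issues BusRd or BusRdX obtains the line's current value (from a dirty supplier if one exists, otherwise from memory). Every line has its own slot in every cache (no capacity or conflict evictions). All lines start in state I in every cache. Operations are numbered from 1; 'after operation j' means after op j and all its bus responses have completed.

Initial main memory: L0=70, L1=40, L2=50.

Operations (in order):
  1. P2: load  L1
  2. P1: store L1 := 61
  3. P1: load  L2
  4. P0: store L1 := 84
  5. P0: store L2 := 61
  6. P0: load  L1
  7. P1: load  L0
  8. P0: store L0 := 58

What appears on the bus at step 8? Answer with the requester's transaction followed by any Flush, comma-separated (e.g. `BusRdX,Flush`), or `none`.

bus = BusRdX

step 1: P2: load  L1  ⟶  IIS  (L1)  txn=BusRd  M[L1]=40
step 2: P1: store L1 := 61  ⟶  IMI  (L1)  txn=BusRdX  M[L1]=40
step 3: P1: load  L2  ⟶  ISI  (L2)  txn=BusRd  M[L2]=50
step 4: P0: store L1 := 84  ⟶  MII  (L1)  txn=BusRdX+Flush  M[L1]=61
step 5: P0: store L2 := 61  ⟶  MII  (L2)  txn=BusRdX  M[L2]=50
step 6: P0: load  L1  ⟶  MII  (L1)  txn=∅  M[L1]=61
step 7: P1: load  L0  ⟶  ISI  (L0)  txn=BusRd  M[L0]=70
step 8: P0: store L0 := 58  ⟶  MII  (L0)  txn=BusRdX  M[L0]=70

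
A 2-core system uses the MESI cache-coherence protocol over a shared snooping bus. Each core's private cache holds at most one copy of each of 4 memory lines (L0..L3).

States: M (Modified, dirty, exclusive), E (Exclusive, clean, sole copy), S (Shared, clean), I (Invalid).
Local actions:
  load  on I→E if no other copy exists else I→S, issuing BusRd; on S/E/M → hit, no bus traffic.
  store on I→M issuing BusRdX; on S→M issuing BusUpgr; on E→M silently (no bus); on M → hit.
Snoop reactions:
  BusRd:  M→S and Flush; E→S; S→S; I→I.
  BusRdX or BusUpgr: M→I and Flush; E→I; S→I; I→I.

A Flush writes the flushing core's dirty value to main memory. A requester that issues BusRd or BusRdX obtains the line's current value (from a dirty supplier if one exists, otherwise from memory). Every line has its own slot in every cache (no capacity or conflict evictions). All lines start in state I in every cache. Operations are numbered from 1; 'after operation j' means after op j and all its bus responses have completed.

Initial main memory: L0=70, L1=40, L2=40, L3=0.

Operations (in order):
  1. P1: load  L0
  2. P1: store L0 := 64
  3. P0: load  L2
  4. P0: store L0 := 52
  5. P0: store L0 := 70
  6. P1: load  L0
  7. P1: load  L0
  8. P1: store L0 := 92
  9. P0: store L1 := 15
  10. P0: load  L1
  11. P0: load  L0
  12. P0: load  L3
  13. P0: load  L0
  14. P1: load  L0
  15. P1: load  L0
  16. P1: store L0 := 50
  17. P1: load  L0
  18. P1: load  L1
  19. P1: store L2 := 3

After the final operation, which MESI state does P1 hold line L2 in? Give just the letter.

state = M

  op1 P1: load  L0 → I/E on L0; bus BusRd; mem=70
  op2 P1: store L0 := 64 → I/M on L0; bus (none); mem=70
  op3 P0: load  L2 → E/I on L2; bus BusRd; mem=40
  op4 P0: store L0 := 52 → M/I on L0; bus BusRdX Flush; mem=64
  op5 P0: store L0 := 70 → M/I on L0; bus (none); mem=64
  op6 P1: load  L0 → S/S on L0; bus BusRd Flush; mem=70
  op7 P1: load  L0 → S/S on L0; bus (none); mem=70
  op8 P1: store L0 := 92 → I/M on L0; bus BusUpgr; mem=70
  op9 P0: store L1 := 15 → M/I on L1; bus BusRdX; mem=40
  op10 P0: load  L1 → M/I on L1; bus (none); mem=40
  op11 P0: load  L0 → S/S on L0; bus BusRd Flush; mem=92
  op12 P0: load  L3 → E/I on L3; bus BusRd; mem=0
  op13 P0: load  L0 → S/S on L0; bus (none); mem=92
  op14 P1: load  L0 → S/S on L0; bus (none); mem=92
  op15 P1: load  L0 → S/S on L0; bus (none); mem=92
  op16 P1: store L0 := 50 → I/M on L0; bus BusUpgr; mem=92
  op17 P1: load  L0 → I/M on L0; bus (none); mem=92
  op18 P1: load  L1 → S/S on L1; bus BusRd Flush; mem=15
  op19 P1: store L2 := 3 → I/M on L2; bus BusRdX; mem=40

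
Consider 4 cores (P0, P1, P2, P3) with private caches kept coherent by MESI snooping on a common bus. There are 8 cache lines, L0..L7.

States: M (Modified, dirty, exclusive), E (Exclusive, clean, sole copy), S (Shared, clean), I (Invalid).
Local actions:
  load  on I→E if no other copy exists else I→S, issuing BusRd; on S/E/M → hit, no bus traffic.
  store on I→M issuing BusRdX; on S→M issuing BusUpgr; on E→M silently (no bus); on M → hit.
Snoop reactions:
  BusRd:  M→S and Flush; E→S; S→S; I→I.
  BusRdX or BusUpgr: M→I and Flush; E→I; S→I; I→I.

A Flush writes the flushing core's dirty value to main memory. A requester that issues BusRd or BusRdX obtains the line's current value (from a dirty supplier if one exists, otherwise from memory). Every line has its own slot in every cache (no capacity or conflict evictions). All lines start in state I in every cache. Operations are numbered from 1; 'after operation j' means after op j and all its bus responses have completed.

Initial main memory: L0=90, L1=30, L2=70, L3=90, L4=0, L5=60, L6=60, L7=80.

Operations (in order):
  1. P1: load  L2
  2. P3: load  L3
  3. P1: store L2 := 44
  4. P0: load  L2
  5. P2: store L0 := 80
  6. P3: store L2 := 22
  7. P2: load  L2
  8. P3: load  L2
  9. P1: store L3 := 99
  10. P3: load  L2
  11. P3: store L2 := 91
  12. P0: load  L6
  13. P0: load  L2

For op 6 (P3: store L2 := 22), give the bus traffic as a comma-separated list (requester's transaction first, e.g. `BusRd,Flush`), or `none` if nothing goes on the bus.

[1] P1: load  L2 | P0:I, P1:E(70), P2:I, P3:I | bus: BusRd
[2] P3: load  L3 | P0:I, P1:I, P2:I, P3:E(90) | bus: BusRd
[3] P1: store L2 := 44 | P0:I, P1:M(44), P2:I, P3:I | bus: none
[4] P0: load  L2 | P0:S(44), P1:S(44), P2:I, P3:I | bus: BusRd,Flush
[5] P2: store L0 := 80 | P0:I, P1:I, P2:M(80), P3:I | bus: BusRdX
[6] P3: store L2 := 22 | P0:I, P1:I, P2:I, P3:M(22) | bus: BusRdX
[7] P2: load  L2 | P0:I, P1:I, P2:S(22), P3:S(22) | bus: BusRd,Flush
[8] P3: load  L2 | P0:I, P1:I, P2:S(22), P3:S(22) | bus: none
[9] P1: store L3 := 99 | P0:I, P1:M(99), P2:I, P3:I | bus: BusRdX
[10] P3: load  L2 | P0:I, P1:I, P2:S(22), P3:S(22) | bus: none
[11] P3: store L2 := 91 | P0:I, P1:I, P2:I, P3:M(91) | bus: BusUpgr
[12] P0: load  L6 | P0:E(60), P1:I, P2:I, P3:I | bus: BusRd
[13] P0: load  L2 | P0:S(91), P1:I, P2:I, P3:S(91) | bus: BusRd,Flush

bus = BusRdX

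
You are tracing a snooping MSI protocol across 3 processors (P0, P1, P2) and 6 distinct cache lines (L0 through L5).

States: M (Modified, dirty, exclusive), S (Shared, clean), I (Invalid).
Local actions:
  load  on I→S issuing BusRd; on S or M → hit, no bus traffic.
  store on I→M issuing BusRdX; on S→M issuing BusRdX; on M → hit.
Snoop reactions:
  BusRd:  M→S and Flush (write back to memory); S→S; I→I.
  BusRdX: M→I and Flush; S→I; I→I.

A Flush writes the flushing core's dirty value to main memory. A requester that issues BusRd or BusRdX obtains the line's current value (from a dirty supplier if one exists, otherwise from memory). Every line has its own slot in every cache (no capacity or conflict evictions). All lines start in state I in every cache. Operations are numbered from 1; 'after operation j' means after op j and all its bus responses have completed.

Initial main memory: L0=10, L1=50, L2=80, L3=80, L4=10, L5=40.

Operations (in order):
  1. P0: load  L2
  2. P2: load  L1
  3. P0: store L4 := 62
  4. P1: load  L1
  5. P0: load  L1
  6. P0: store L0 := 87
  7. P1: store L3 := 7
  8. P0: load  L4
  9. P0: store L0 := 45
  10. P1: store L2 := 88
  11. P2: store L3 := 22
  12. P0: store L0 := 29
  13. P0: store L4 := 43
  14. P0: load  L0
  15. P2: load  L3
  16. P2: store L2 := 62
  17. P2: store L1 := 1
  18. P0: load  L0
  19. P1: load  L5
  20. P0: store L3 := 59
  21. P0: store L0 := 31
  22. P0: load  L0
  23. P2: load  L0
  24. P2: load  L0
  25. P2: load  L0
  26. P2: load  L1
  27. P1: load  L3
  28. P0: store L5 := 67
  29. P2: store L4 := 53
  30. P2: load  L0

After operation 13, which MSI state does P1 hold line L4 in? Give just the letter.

state = I

[1] P0: load  L2 | P0:S(80), P1:I, P2:I | bus: BusRd
[2] P2: load  L1 | P0:I, P1:I, P2:S(50) | bus: BusRd
[3] P0: store L4 := 62 | P0:M(62), P1:I, P2:I | bus: BusRdX
[4] P1: load  L1 | P0:I, P1:S(50), P2:S(50) | bus: BusRd
[5] P0: load  L1 | P0:S(50), P1:S(50), P2:S(50) | bus: BusRd
[6] P0: store L0 := 87 | P0:M(87), P1:I, P2:I | bus: BusRdX
[7] P1: store L3 := 7 | P0:I, P1:M(7), P2:I | bus: BusRdX
[8] P0: load  L4 | P0:M(62), P1:I, P2:I | bus: none
[9] P0: store L0 := 45 | P0:M(45), P1:I, P2:I | bus: none
[10] P1: store L2 := 88 | P0:I, P1:M(88), P2:I | bus: BusRdX
[11] P2: store L3 := 22 | P0:I, P1:I, P2:M(22) | bus: BusRdX,Flush
[12] P0: store L0 := 29 | P0:M(29), P1:I, P2:I | bus: none
[13] P0: store L4 := 43 | P0:M(43), P1:I, P2:I | bus: none
[14] P0: load  L0 | P0:M(29), P1:I, P2:I | bus: none
[15] P2: load  L3 | P0:I, P1:I, P2:M(22) | bus: none
[16] P2: store L2 := 62 | P0:I, P1:I, P2:M(62) | bus: BusRdX,Flush
[17] P2: store L1 := 1 | P0:I, P1:I, P2:M(1) | bus: BusRdX
[18] P0: load  L0 | P0:M(29), P1:I, P2:I | bus: none
[19] P1: load  L5 | P0:I, P1:S(40), P2:I | bus: BusRd
[20] P0: store L3 := 59 | P0:M(59), P1:I, P2:I | bus: BusRdX,Flush
[21] P0: store L0 := 31 | P0:M(31), P1:I, P2:I | bus: none
[22] P0: load  L0 | P0:M(31), P1:I, P2:I | bus: none
[23] P2: load  L0 | P0:S(31), P1:I, P2:S(31) | bus: BusRd,Flush
[24] P2: load  L0 | P0:S(31), P1:I, P2:S(31) | bus: none
[25] P2: load  L0 | P0:S(31), P1:I, P2:S(31) | bus: none
[26] P2: load  L1 | P0:I, P1:I, P2:M(1) | bus: none
[27] P1: load  L3 | P0:S(59), P1:S(59), P2:I | bus: BusRd,Flush
[28] P0: store L5 := 67 | P0:M(67), P1:I, P2:I | bus: BusRdX
[29] P2: store L4 := 53 | P0:I, P1:I, P2:M(53) | bus: BusRdX,Flush
[30] P2: load  L0 | P0:S(31), P1:I, P2:S(31) | bus: none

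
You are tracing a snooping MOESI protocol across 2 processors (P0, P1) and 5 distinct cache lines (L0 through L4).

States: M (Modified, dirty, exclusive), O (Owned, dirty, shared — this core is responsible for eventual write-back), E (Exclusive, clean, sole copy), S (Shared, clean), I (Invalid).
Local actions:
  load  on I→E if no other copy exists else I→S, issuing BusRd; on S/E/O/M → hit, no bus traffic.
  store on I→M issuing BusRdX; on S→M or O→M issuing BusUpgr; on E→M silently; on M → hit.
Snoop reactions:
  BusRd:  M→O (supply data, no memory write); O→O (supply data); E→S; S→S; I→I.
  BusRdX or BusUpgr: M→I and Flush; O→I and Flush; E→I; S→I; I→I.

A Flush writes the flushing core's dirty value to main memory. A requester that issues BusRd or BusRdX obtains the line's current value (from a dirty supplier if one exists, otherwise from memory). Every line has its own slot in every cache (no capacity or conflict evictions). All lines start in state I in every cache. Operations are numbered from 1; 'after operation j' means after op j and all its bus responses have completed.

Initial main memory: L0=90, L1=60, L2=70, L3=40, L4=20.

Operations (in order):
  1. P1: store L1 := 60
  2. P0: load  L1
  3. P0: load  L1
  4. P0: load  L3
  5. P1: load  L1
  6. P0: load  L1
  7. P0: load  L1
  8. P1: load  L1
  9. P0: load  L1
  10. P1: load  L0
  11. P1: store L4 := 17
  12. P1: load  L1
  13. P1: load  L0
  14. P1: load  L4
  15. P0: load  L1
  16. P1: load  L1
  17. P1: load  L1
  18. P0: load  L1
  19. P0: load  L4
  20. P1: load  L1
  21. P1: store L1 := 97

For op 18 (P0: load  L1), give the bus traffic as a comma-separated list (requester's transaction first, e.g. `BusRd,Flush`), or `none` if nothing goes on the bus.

bus = none

step 1: P1: store L1 := 60  ⟶  IM  (L1)  txn=BusRdX  M[L1]=60
step 2: P0: load  L1  ⟶  SO  (L1)  txn=BusRd  M[L1]=60
step 3: P0: load  L1  ⟶  SO  (L1)  txn=∅  M[L1]=60
step 4: P0: load  L3  ⟶  EI  (L3)  txn=BusRd  M[L3]=40
step 5: P1: load  L1  ⟶  SO  (L1)  txn=∅  M[L1]=60
step 6: P0: load  L1  ⟶  SO  (L1)  txn=∅  M[L1]=60
step 7: P0: load  L1  ⟶  SO  (L1)  txn=∅  M[L1]=60
step 8: P1: load  L1  ⟶  SO  (L1)  txn=∅  M[L1]=60
step 9: P0: load  L1  ⟶  SO  (L1)  txn=∅  M[L1]=60
step 10: P1: load  L0  ⟶  IE  (L0)  txn=BusRd  M[L0]=90
step 11: P1: store L4 := 17  ⟶  IM  (L4)  txn=BusRdX  M[L4]=20
step 12: P1: load  L1  ⟶  SO  (L1)  txn=∅  M[L1]=60
step 13: P1: load  L0  ⟶  IE  (L0)  txn=∅  M[L0]=90
step 14: P1: load  L4  ⟶  IM  (L4)  txn=∅  M[L4]=20
step 15: P0: load  L1  ⟶  SO  (L1)  txn=∅  M[L1]=60
step 16: P1: load  L1  ⟶  SO  (L1)  txn=∅  M[L1]=60
step 17: P1: load  L1  ⟶  SO  (L1)  txn=∅  M[L1]=60
step 18: P0: load  L1  ⟶  SO  (L1)  txn=∅  M[L1]=60
step 19: P0: load  L4  ⟶  SO  (L4)  txn=BusRd  M[L4]=20
step 20: P1: load  L1  ⟶  SO  (L1)  txn=∅  M[L1]=60
step 21: P1: store L1 := 97  ⟶  IM  (L1)  txn=BusUpgr  M[L1]=60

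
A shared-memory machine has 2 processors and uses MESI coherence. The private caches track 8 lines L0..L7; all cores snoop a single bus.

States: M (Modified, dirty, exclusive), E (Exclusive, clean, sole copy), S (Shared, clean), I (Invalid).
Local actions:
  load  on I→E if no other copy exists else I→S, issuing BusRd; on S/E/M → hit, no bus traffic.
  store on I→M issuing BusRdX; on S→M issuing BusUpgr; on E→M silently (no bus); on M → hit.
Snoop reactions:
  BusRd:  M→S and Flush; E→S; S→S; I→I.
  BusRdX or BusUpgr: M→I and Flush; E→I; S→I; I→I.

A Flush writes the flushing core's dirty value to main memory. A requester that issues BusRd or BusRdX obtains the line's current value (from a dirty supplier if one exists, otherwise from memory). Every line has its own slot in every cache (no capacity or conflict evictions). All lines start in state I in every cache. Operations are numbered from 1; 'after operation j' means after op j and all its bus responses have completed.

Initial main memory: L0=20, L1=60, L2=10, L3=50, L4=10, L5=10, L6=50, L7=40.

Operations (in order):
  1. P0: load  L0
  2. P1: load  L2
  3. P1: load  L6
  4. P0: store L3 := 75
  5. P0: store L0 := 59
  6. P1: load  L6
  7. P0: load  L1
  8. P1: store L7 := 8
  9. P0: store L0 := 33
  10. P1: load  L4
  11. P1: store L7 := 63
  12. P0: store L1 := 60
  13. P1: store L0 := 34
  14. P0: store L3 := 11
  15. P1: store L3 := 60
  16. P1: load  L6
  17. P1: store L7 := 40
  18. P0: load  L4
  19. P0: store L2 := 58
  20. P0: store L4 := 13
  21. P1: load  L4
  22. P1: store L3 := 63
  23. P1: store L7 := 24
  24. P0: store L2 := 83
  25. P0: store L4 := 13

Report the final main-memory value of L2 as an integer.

memory[L2] = 10

[1] P0: load  L0 | P0:E(20), P1:I | bus: BusRd
[2] P1: load  L2 | P0:I, P1:E(10) | bus: BusRd
[3] P1: load  L6 | P0:I, P1:E(50) | bus: BusRd
[4] P0: store L3 := 75 | P0:M(75), P1:I | bus: BusRdX
[5] P0: store L0 := 59 | P0:M(59), P1:I | bus: none
[6] P1: load  L6 | P0:I, P1:E(50) | bus: none
[7] P0: load  L1 | P0:E(60), P1:I | bus: BusRd
[8] P1: store L7 := 8 | P0:I, P1:M(8) | bus: BusRdX
[9] P0: store L0 := 33 | P0:M(33), P1:I | bus: none
[10] P1: load  L4 | P0:I, P1:E(10) | bus: BusRd
[11] P1: store L7 := 63 | P0:I, P1:M(63) | bus: none
[12] P0: store L1 := 60 | P0:M(60), P1:I | bus: none
[13] P1: store L0 := 34 | P0:I, P1:M(34) | bus: BusRdX,Flush
[14] P0: store L3 := 11 | P0:M(11), P1:I | bus: none
[15] P1: store L3 := 60 | P0:I, P1:M(60) | bus: BusRdX,Flush
[16] P1: load  L6 | P0:I, P1:E(50) | bus: none
[17] P1: store L7 := 40 | P0:I, P1:M(40) | bus: none
[18] P0: load  L4 | P0:S(10), P1:S(10) | bus: BusRd
[19] P0: store L2 := 58 | P0:M(58), P1:I | bus: BusRdX
[20] P0: store L4 := 13 | P0:M(13), P1:I | bus: BusUpgr
[21] P1: load  L4 | P0:S(13), P1:S(13) | bus: BusRd,Flush
[22] P1: store L3 := 63 | P0:I, P1:M(63) | bus: none
[23] P1: store L7 := 24 | P0:I, P1:M(24) | bus: none
[24] P0: store L2 := 83 | P0:M(83), P1:I | bus: none
[25] P0: store L4 := 13 | P0:M(13), P1:I | bus: BusUpgr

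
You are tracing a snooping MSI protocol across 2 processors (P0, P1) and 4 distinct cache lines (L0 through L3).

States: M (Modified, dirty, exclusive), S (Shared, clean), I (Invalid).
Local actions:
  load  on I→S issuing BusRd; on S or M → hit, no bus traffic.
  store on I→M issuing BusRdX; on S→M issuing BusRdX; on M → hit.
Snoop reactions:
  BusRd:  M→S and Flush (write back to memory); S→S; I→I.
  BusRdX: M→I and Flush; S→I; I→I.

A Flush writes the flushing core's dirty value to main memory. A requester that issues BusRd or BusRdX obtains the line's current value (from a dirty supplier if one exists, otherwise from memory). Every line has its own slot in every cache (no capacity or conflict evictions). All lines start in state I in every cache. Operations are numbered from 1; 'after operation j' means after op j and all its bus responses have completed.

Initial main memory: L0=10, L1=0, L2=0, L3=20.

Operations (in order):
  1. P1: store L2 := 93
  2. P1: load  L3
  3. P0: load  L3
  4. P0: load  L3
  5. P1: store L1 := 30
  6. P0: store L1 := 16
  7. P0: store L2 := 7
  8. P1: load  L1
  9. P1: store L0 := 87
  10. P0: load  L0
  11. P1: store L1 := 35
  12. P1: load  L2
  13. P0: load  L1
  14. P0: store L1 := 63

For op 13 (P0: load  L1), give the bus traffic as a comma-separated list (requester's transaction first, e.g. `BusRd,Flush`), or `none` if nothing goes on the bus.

bus = BusRd,Flush

  op1 P1: store L2 := 93 → I/M on L2; bus BusRdX; mem=0
  op2 P1: load  L3 → I/S on L3; bus BusRd; mem=20
  op3 P0: load  L3 → S/S on L3; bus BusRd; mem=20
  op4 P0: load  L3 → S/S on L3; bus (none); mem=20
  op5 P1: store L1 := 30 → I/M on L1; bus BusRdX; mem=0
  op6 P0: store L1 := 16 → M/I on L1; bus BusRdX Flush; mem=30
  op7 P0: store L2 := 7 → M/I on L2; bus BusRdX Flush; mem=93
  op8 P1: load  L1 → S/S on L1; bus BusRd Flush; mem=16
  op9 P1: store L0 := 87 → I/M on L0; bus BusRdX; mem=10
  op10 P0: load  L0 → S/S on L0; bus BusRd Flush; mem=87
  op11 P1: store L1 := 35 → I/M on L1; bus BusRdX; mem=16
  op12 P1: load  L2 → S/S on L2; bus BusRd Flush; mem=7
  op13 P0: load  L1 → S/S on L1; bus BusRd Flush; mem=35
  op14 P0: store L1 := 63 → M/I on L1; bus BusRdX; mem=35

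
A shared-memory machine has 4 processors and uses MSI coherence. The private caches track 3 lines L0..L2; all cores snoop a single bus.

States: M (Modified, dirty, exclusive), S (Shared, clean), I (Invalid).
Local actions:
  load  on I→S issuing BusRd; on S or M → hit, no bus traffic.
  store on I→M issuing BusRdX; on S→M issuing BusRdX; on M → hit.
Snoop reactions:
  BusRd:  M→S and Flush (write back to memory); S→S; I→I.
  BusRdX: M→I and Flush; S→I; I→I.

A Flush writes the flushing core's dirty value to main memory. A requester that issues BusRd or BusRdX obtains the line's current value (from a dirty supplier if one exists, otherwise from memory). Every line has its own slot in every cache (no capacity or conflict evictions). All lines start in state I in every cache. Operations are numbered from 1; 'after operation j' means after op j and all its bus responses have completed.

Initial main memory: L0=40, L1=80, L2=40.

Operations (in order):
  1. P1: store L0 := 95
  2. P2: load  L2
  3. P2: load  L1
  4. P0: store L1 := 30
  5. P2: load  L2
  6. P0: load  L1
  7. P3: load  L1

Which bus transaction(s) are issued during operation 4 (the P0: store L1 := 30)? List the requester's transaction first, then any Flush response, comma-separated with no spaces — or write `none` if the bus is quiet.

step 1: P1: store L0 := 95  ⟶  IMII  (L0)  txn=BusRdX  M[L0]=40
step 2: P2: load  L2  ⟶  IISI  (L2)  txn=BusRd  M[L2]=40
step 3: P2: load  L1  ⟶  IISI  (L1)  txn=BusRd  M[L1]=80
step 4: P0: store L1 := 30  ⟶  MIII  (L1)  txn=BusRdX  M[L1]=80
step 5: P2: load  L2  ⟶  IISI  (L2)  txn=∅  M[L2]=40
step 6: P0: load  L1  ⟶  MIII  (L1)  txn=∅  M[L1]=80
step 7: P3: load  L1  ⟶  SIIS  (L1)  txn=BusRd+Flush  M[L1]=30

bus = BusRdX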